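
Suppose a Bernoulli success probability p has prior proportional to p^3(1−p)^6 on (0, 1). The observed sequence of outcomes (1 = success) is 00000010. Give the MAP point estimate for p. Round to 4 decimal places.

p̂_MAP = 0.2353

The prior density ∝ p^3(1−p)^6 is the kernel of Beta(4, 7).
Data: 1 success in 8 trials (from the sequence). The binomial likelihood contributes p(1−p)^7, so the posterior is Beta(4+1, 7+7) = Beta(5, 14).
For Beta(a, b) with a, b > 1 the mode is (a−1)/(a+b−2) = 4/17 ≈ 0.2353.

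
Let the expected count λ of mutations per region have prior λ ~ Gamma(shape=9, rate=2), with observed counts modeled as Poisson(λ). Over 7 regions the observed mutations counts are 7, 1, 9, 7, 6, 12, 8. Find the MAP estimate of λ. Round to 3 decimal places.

Σxᵢ = 7+1+9+7+6+12+8 = 50, with n = 7.
Posterior ∝ λ^8e^(−2λ) · λ^50e^(−7λ) = λ^58e^(−9λ), i.e. Gamma(shape=59, rate=9).
The mode of a Gamma(a, b) with a ≥ 1 (shape–rate) is (a−1)/b = 58/9 ≈ 6.444.

λ̂_MAP = 6.444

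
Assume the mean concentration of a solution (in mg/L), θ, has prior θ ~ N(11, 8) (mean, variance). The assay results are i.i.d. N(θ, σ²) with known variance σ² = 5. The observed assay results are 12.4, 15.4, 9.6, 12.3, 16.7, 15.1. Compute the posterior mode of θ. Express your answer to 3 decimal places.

θ̂_MAP = 13.340

n = 6; x̄ = (12.4 + 15.4 + 9.6 + 12.3 + 16.7 + 15.1)/6 = 81.5/6 = 163/12 ≈ 13.5833.
For a Normal prior and Normal likelihood with known variance, the posterior is Normal; its mode equals its mean, the precision-weighted average.
Prior precision 1/σ₀² = 1/8 = 0.125; data precision n/σ² = 6/5 = 1.2.
θ̂ = (0.125·11 + 1.2·(163/12)) / (0.125 + 1.2) = 17.675/1.325 = 707/53 ≈ 13.340.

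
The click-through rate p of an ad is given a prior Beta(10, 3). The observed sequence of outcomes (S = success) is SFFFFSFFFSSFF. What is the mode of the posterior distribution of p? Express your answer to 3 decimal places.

p̂_MAP = 0.542

Prior: Beta(10, 3).
Data: 4 successes in 13 trials (from the sequence). The binomial likelihood contributes p^4(1−p)^9, so the posterior is Beta(10+4, 3+9) = Beta(14, 12).
For Beta(a, b) with a, b > 1 the mode is (a−1)/(a+b−2) = 13/24 ≈ 0.542.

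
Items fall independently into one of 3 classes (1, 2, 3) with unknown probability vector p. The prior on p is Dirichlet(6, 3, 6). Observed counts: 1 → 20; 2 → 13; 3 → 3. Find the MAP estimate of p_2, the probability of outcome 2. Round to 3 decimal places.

MAP estimate: 0.313

The posterior is Dirichlet(αᵢ + nᵢ) = Dirichlet(26, 16, 9).
For a Dirichlet(a₁,…,a_K) with all aᵢ > 1, the mode has j-th component (aⱼ − 1)/(Σaᵢ − K).
Here Σaᵢ = 51 and K = 3, so p_2 = (16 − 1)/(51 − 3) = 15/48 ≈ 0.313.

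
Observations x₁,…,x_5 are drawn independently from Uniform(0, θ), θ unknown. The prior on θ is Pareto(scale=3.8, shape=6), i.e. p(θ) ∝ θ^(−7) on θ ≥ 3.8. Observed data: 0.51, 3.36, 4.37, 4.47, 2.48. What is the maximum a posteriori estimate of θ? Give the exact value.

The Uniform(0, θ) likelihood is θ^(−n) for θ ≥ max(xᵢ), zero otherwise. Here max(xᵢ) = 4.47.
Posterior ∝ θ^(−7) · θ^(−5) = θ^(−12) on θ ≥ max(3.8, 4.47) = 4.47.
This density is strictly decreasing in θ, so the posterior mode lies at the lower boundary of the support.

θ̂_MAP = 4.47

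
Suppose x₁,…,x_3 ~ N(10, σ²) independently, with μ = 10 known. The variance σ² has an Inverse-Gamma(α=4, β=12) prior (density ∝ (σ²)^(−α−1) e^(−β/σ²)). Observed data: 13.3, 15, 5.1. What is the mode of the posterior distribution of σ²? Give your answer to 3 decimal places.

Sum of squared deviations about the known mean: SS = (13.3−10)² + (15−10)² + (5.1−10)² = 59.9.
The Normal likelihood contributes (σ²)^(−n/2) exp(−SS/(2σ²)), so the posterior is Inverse-Gamma(α + n/2, β + SS/2) = Inverse-Gamma(5.5, 41.95).
The mode of Inverse-Gamma(a, b) is b/(a+1) = 41.95/6.5 ≈ 6.454.

σ̂²_MAP = 6.454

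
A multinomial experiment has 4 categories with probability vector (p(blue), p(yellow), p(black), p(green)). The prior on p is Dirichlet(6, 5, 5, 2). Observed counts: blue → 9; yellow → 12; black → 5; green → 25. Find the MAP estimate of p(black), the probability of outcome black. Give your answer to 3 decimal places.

The posterior is Dirichlet(αᵢ + nᵢ) = Dirichlet(15, 17, 10, 27).
For a Dirichlet(a₁,…,a_K) with all aᵢ > 1, the mode has j-th component (aⱼ − 1)/(Σaᵢ − K).
Here Σaᵢ = 69 and K = 4, so p(black) = (10 − 1)/(69 − 4) = 9/65 ≈ 0.138.

MAP estimate of p(black) = 0.138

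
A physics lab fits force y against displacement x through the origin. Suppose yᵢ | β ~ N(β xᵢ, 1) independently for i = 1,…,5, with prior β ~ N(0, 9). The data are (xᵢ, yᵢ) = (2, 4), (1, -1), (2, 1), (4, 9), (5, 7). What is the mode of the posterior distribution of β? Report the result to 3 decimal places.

β̂_MAP = 1.596

log p(β | y) = −Σ(yᵢ − βxᵢ)²/(2·1) − β²/(2·9) + const.
Setting the derivative to zero: Σxᵢ(yᵢ − βxᵢ)/1 − β/9 = 0, so β = Σxᵢyᵢ / (Σxᵢ² + σ²/τ²).
Σxᵢyᵢ = 2·4 + 1·(-1) + 2·1 + 4·9 + 5·7 = 80; Σxᵢ² = 50; σ²/τ² = 1/9.
β̂_MAP = 80 / (50 + 1/9) = 80/(451/9) = 720/451 ≈ 1.596.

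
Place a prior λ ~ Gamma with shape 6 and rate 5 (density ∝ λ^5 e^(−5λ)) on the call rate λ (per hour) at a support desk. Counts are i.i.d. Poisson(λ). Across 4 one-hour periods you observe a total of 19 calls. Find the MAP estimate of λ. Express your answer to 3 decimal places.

λ̂_MAP = 2.667

Σxᵢ = 19, n = 4.
Posterior ∝ λ^5e^(−5λ) · λ^19e^(−4λ) = λ^24e^(−9λ), i.e. Gamma(shape=25, rate=9).
The mode of a Gamma(a, b) with a ≥ 1 (shape–rate) is (a−1)/b = 24/9 ≈ 2.667.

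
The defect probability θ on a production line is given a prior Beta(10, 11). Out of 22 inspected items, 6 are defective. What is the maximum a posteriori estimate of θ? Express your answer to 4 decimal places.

Prior: Beta(10, 11).
Data: 6 successes in 22 trials. The binomial likelihood contributes θ^6(1−θ)^16, so the posterior is Beta(10+6, 11+16) = Beta(16, 27).
For Beta(a, b) with a, b > 1 the mode is (a−1)/(a+b−2) = 15/41 ≈ 0.3659.

θ̂_MAP = 0.3659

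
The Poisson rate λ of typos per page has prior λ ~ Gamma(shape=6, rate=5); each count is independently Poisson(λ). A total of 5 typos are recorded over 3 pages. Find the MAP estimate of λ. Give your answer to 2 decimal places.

Σxᵢ = 5, n = 3.
Posterior ∝ λ^5e^(−5λ) · λ^5e^(−3λ) = λ^10e^(−8λ), i.e. Gamma(shape=11, rate=8).
The mode of a Gamma(a, b) with a ≥ 1 (shape–rate) is (a−1)/b = 10/8 ≈ 1.25.

λ̂_MAP = 1.25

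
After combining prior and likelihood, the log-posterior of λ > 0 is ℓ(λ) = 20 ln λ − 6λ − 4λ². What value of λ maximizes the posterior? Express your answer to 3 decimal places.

λ̂_MAP = 1.250

ℓ'(λ) = 20/λ − 6 − 8λ. Setting this to zero and multiplying by λ: 8λ² + 6λ − 20 = 0.
λ = (−6 + √(6² + 4·8·20)) / (2·8) = (−6 + √676) / 16 = (−6 + 26)/16 = 5/4.
ℓ''(λ) = −20/λ² − 8 < 0, confirming a maximum.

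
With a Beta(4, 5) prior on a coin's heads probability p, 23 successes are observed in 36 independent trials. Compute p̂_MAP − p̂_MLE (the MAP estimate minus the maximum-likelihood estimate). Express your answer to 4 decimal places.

Posterior is Beta(27, 18); MAP = (27−1)/(45−2) = 26/43 ≈ 0.60465.
MLE ignores the prior: p̂_MLE = k/n = 23/36 ≈ 0.63889.
Difference = 26/43 − 23/36 = -53/1548 ≈ -0.0342.

MAP − MLE = -0.0342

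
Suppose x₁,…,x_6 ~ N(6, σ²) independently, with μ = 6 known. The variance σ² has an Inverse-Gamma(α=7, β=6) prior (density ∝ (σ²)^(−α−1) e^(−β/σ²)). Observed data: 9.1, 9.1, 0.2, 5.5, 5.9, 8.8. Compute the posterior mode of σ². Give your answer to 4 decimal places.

Sum of squared deviations about the known mean: SS = (9.1−6)² + (9.1−6)² + (0.2−6)² + (5.5−6)² + (5.9−6)² + (8.8−6)² = 60.96.
The Normal likelihood contributes (σ²)^(−n/2) exp(−SS/(2σ²)), so the posterior is Inverse-Gamma(α + n/2, β + SS/2) = Inverse-Gamma(10, 36.48).
The mode of Inverse-Gamma(a, b) is b/(a+1) = 36.48/11 ≈ 3.3164.

σ̂²_MAP = 3.3164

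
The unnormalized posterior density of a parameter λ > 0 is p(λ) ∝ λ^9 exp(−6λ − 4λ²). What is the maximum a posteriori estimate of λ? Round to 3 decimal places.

ℓ'(λ) = 9/λ − 6 − 8λ. Setting this to zero and multiplying by λ: 8λ² + 6λ − 9 = 0.
λ = (−6 + √(6² + 4·8·9)) / (2·8) = (−6 + √324) / 16 = (−6 + 18)/16 = 3/4.
ℓ''(λ) = −9/λ² − 8 < 0, confirming a maximum.

λ̂_MAP = 0.750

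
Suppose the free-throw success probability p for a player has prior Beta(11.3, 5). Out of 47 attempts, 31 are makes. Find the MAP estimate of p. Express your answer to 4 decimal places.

p̂_MAP = 0.6737

Prior: Beta(11.3, 5).
Data: 31 successes in 47 trials. The binomial likelihood contributes p^31(1−p)^16, so the posterior is Beta(11.3+31, 5+16) = Beta(42.3, 21).
For Beta(a, b) with a, b > 1 the mode is (a−1)/(a+b−2) = 41.3/61.3 ≈ 0.6737.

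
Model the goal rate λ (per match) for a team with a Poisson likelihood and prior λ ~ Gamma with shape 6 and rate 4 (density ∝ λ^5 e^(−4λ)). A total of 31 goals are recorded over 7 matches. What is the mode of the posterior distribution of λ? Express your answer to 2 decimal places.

Σxᵢ = 31, n = 7.
Posterior ∝ λ^5e^(−4λ) · λ^31e^(−7λ) = λ^36e^(−11λ), i.e. Gamma(shape=37, rate=11).
The mode of a Gamma(a, b) with a ≥ 1 (shape–rate) is (a−1)/b = 36/11 ≈ 3.27.

λ̂_MAP = 3.27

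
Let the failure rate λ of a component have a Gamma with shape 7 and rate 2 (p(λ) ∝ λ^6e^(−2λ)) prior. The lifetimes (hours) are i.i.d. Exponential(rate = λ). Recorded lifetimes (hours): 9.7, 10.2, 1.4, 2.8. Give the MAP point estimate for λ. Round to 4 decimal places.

λ̂_MAP = 0.3831

The Exponential(rate=λ) likelihood is ∝ λ^n e^(−λΣtᵢ). Here n = 4 and Σtᵢ = 9.7 + 10.2 + 1.4 + 2.8 = 24.1.
Posterior ∝ λ^6e^(−2λ) · λ^4e^(−24.1λ) = λ^10e^(−26.1λ), i.e. Gamma(11, 26.1).
Mode = (a−1)/b = 10/26.1 ≈ 0.3831.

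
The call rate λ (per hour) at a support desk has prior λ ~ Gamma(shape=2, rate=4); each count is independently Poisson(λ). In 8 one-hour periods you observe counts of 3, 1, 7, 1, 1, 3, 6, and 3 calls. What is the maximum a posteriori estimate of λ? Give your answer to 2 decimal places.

Σxᵢ = 3+1+7+1+1+3+6+3 = 25, with n = 8.
Posterior ∝ λe^(−4λ) · λ^25e^(−8λ) = λ^26e^(−12λ), i.e. Gamma(shape=27, rate=12).
The mode of a Gamma(a, b) with a ≥ 1 (shape–rate) is (a−1)/b = 26/12 ≈ 2.17.

λ̂_MAP = 2.17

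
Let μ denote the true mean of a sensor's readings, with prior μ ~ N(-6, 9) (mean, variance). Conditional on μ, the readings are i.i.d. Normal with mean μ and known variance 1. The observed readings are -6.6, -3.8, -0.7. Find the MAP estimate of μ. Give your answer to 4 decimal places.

n = 3; x̄ = ((-6.6) + (-3.8) + (-0.7))/3 = -11.1/3 = -3.7.
For a Normal prior and Normal likelihood with known variance, the posterior is Normal; its mode equals its mean, the precision-weighted average.
Prior precision 1/σ₀² = 1/9; data precision n/σ² = 3/1 = 3.
μ̂ = ((1/9)·(-6) + 3·(-3.7)) / (1/9 + 3) = (-353/30)/(28/9) = -1059/280 ≈ -3.7821.

μ̂_MAP = -3.7821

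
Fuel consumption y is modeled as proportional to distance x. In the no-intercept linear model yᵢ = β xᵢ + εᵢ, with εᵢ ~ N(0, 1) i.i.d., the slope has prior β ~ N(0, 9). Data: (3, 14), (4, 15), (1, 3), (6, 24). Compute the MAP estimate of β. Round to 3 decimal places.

log p(β | y) = −Σ(yᵢ − βxᵢ)²/(2·1) − β²/(2·9) + const.
Setting the derivative to zero: Σxᵢ(yᵢ − βxᵢ)/1 − β/9 = 0, so β = Σxᵢyᵢ / (Σxᵢ² + σ²/τ²).
Σxᵢyᵢ = 3·14 + 4·15 + 1·3 + 6·24 = 249; Σxᵢ² = 62; σ²/τ² = 1/9.
β̂_MAP = 249 / (62 + 1/9) = 249/(559/9) = 2241/559 ≈ 4.009.

β̂_MAP = 4.009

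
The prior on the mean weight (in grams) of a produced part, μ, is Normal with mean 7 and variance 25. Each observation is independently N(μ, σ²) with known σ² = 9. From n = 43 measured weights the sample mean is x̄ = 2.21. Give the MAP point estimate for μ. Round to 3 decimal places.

n = 43, x̄ = 2.21.
For a Normal prior and Normal likelihood with known variance, the posterior is Normal; its mode equals its mean, the precision-weighted average.
Prior precision 1/σ₀² = 1/25 = 0.04; data precision n/σ² = 43/9.
μ̂ = (0.04·7 + (43/9)·2.21) / (0.04 + 43/9) = (1951/180)/(1084/225) = 9755/4336 ≈ 2.250.

μ̂_MAP = 2.250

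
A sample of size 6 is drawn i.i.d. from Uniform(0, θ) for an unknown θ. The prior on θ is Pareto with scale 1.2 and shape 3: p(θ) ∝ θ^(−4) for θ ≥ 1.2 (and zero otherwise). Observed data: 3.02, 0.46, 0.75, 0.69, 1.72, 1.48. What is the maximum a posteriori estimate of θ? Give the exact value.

The Uniform(0, θ) likelihood is θ^(−n) for θ ≥ max(xᵢ), zero otherwise. Here max(xᵢ) = 3.02.
Posterior ∝ θ^(−4) · θ^(−6) = θ^(−10) on θ ≥ max(1.2, 3.02) = 3.02.
This density is strictly decreasing in θ, so the posterior mode lies at the lower boundary of the support.

θ̂_MAP = 3.02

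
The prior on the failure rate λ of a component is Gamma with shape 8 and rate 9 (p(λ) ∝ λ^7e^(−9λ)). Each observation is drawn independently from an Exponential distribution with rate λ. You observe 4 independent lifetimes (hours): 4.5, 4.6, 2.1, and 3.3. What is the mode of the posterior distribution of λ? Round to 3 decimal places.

The Exponential(rate=λ) likelihood is ∝ λ^n e^(−λΣtᵢ). Here n = 4 and Σtᵢ = 4.5 + 4.6 + 2.1 + 3.3 = 14.5.
Posterior ∝ λ^7e^(−9λ) · λ^4e^(−14.5λ) = λ^11e^(−23.5λ), i.e. Gamma(12, 23.5).
Mode = (a−1)/b = 11/23.5 ≈ 0.468.

λ̂_MAP = 0.468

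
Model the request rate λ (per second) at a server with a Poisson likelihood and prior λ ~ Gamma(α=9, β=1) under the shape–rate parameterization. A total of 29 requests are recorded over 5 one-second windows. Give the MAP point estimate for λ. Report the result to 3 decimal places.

Σxᵢ = 29, n = 5.
Posterior ∝ λ^8e^(−1λ) · λ^29e^(−5λ) = λ^37e^(−6λ), i.e. Gamma(shape=38, rate=6).
The mode of a Gamma(a, b) with a ≥ 1 (shape–rate) is (a−1)/b = 37/6 ≈ 6.167.

λ̂_MAP = 6.167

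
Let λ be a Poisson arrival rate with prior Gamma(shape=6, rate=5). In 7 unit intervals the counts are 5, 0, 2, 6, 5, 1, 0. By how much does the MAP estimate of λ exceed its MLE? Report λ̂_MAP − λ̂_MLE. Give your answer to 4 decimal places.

MAP − MLE = -0.7143

Σxᵢ = 19. Posterior is Gamma(25, 12); MAP = (25−1)/12 = 24/12 ≈ 2.00000.
MLE = x̄ = 19/7 ≈ 2.71429.
Difference = 24/12 − 19/7 = -5/7 ≈ -0.7143.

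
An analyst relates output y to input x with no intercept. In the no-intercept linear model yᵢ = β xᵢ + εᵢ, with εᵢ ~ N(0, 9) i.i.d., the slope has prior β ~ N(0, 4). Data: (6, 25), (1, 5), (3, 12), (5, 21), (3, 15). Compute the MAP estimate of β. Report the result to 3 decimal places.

log p(β | y) = −Σ(yᵢ − βxᵢ)²/(2·9) − β²/(2·4) + const.
Setting the derivative to zero: Σxᵢ(yᵢ − βxᵢ)/9 − β/4 = 0, so β = Σxᵢyᵢ / (Σxᵢ² + σ²/τ²).
Σxᵢyᵢ = 6·25 + 1·5 + 3·12 + 5·21 + 3·15 = 341; Σxᵢ² = 80; σ²/τ² = 2.25.
β̂_MAP = 341 / (80 + 2.25) = 341/82.25 ≈ 4.146.

β̂_MAP = 4.146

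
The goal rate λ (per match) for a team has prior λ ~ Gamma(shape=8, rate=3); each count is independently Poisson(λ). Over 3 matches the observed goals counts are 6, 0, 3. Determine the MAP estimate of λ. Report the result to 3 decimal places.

Σxᵢ = 6+0+3 = 9, with n = 3.
Posterior ∝ λ^7e^(−3λ) · λ^9e^(−3λ) = λ^16e^(−6λ), i.e. Gamma(shape=17, rate=6).
The mode of a Gamma(a, b) with a ≥ 1 (shape–rate) is (a−1)/b = 16/6 ≈ 2.667.

λ̂_MAP = 2.667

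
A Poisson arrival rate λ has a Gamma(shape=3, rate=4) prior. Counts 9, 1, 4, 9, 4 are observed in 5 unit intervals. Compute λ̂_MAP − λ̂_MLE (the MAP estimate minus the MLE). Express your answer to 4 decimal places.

MAP − MLE = -2.1778

Σxᵢ = 27. Posterior is Gamma(30, 9); MAP = (30−1)/9 = 29/9 ≈ 3.22222.
MLE = x̄ = 27/5 ≈ 5.40000.
Difference = 29/9 − 27/5 = -98/45 ≈ -2.1778.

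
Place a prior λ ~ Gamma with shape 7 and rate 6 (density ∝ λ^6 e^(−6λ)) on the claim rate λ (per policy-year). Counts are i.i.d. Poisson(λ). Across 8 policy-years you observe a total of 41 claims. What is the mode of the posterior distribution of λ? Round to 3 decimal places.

λ̂_MAP = 3.357

Σxᵢ = 41, n = 8.
Posterior ∝ λ^6e^(−6λ) · λ^41e^(−8λ) = λ^47e^(−14λ), i.e. Gamma(shape=48, rate=14).
The mode of a Gamma(a, b) with a ≥ 1 (shape–rate) is (a−1)/b = 47/14 ≈ 3.357.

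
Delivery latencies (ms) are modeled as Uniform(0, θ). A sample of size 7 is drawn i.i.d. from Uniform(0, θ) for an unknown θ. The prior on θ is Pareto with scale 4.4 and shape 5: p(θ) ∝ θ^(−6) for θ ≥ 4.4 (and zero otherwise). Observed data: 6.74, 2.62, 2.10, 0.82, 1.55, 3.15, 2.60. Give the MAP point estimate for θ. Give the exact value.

θ̂_MAP = 6.74

The Uniform(0, θ) likelihood is θ^(−n) for θ ≥ max(xᵢ), zero otherwise. Here max(xᵢ) = 6.74.
Posterior ∝ θ^(−6) · θ^(−7) = θ^(−13) on θ ≥ max(4.4, 6.74) = 6.74.
This density is strictly decreasing in θ, so the posterior mode lies at the lower boundary of the support.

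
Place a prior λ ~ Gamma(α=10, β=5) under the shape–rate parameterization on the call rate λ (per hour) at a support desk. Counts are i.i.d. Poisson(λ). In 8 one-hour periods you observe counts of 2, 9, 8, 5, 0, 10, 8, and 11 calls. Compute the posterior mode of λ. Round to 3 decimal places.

Σxᵢ = 2+9+8+5+0+10+8+11 = 53, with n = 8.
Posterior ∝ λ^9e^(−5λ) · λ^53e^(−8λ) = λ^62e^(−13λ), i.e. Gamma(shape=63, rate=13).
The mode of a Gamma(a, b) with a ≥ 1 (shape–rate) is (a−1)/b = 62/13 ≈ 4.769.

λ̂_MAP = 4.769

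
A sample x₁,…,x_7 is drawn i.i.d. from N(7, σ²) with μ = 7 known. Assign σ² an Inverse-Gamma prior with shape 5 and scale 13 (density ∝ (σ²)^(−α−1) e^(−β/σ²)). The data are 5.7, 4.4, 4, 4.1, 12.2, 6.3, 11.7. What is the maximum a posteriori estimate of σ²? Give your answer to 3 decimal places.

σ̂²_MAP = 5.341

Sum of squared deviations about the known mean: SS = (5.7−7)² + (4.4−7)² + (4−7)² + (4.1−7)² + (12.2−7)² + (6.3−7)² + (11.7−7)² = 75.48.
The Normal likelihood contributes (σ²)^(−n/2) exp(−SS/(2σ²)), so the posterior is Inverse-Gamma(α + n/2, β + SS/2) = Inverse-Gamma(8.5, 50.74).
The mode of Inverse-Gamma(a, b) is b/(a+1) = 50.74/9.5 ≈ 5.341.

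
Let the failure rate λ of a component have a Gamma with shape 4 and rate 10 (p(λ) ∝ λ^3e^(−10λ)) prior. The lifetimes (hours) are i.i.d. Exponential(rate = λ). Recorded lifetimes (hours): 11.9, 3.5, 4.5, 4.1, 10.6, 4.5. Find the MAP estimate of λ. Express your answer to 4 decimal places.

The Exponential(rate=λ) likelihood is ∝ λ^n e^(−λΣtᵢ). Here n = 6 and Σtᵢ = 11.9 + 3.5 + 4.5 + 4.1 + 10.6 + 4.5 = 39.1.
Posterior ∝ λ^3e^(−10λ) · λ^6e^(−39.1λ) = λ^9e^(−49.1λ), i.e. Gamma(10, 49.1).
Mode = (a−1)/b = 9/49.1 ≈ 0.1833.

λ̂_MAP = 0.1833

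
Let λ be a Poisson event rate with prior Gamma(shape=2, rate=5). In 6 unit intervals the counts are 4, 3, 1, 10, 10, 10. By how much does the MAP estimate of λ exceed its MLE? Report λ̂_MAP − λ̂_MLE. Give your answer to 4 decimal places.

Σxᵢ = 38. Posterior is Gamma(40, 11); MAP = (40−1)/11 = 39/11 ≈ 3.54545.
MLE = x̄ = 38/6 ≈ 6.33333.
Difference = 39/11 − 38/6 = -92/33 ≈ -2.7879.

MAP − MLE = -2.7879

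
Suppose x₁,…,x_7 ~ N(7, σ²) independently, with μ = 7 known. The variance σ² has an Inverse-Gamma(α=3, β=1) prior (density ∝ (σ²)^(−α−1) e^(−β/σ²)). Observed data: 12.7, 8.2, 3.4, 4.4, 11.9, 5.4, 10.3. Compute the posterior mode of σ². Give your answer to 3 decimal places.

σ̂²_MAP = 6.207

Sum of squared deviations about the known mean: SS = (12.7−7)² + (8.2−7)² + (3.4−7)² + (4.4−7)² + (11.9−7)² + (5.4−7)² + (10.3−7)² = 91.11.
The Normal likelihood contributes (σ²)^(−n/2) exp(−SS/(2σ²)), so the posterior is Inverse-Gamma(α + n/2, β + SS/2) = Inverse-Gamma(6.5, 46.555).
The mode of Inverse-Gamma(a, b) is b/(a+1) = 46.555/7.5 ≈ 6.207.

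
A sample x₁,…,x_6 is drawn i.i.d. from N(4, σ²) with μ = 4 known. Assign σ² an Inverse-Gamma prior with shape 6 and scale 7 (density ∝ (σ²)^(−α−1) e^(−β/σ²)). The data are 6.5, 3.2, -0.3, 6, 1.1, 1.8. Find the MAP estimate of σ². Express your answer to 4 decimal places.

Sum of squared deviations about the known mean: SS = (6.5−4)² + (3.2−4)² + (-0.3−4)² + (6−4)² + (1.1−4)² + (1.8−4)² = 42.63.
The Normal likelihood contributes (σ²)^(−n/2) exp(−SS/(2σ²)), so the posterior is Inverse-Gamma(α + n/2, β + SS/2) = Inverse-Gamma(9, 28.315).
The mode of Inverse-Gamma(a, b) is b/(a+1) = 28.315/10 ≈ 2.8315.

σ̂²_MAP = 2.8315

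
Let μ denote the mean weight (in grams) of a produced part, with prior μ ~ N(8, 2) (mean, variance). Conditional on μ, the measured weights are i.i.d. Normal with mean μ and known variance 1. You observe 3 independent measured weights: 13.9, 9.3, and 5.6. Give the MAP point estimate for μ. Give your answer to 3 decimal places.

n = 3; x̄ = (13.9 + 9.3 + 5.6)/3 = 28.8/3 = 9.6.
For a Normal prior and Normal likelihood with known variance, the posterior is Normal; its mode equals its mean, the precision-weighted average.
Prior precision 1/σ₀² = 1/2 = 0.5; data precision n/σ² = 3/1 = 3.
μ̂ = (0.5·8 + 3·9.6) / (0.5 + 3) = 32.8/3.5 = 328/35 ≈ 9.371.

μ̂_MAP = 9.371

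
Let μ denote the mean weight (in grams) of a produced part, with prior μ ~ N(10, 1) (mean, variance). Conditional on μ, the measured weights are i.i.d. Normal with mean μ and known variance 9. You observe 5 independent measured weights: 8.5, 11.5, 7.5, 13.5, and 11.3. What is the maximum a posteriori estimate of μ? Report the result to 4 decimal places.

μ̂_MAP = 10.1643

n = 5; x̄ = (8.5 + 11.5 + 7.5 + 13.5 + 11.3)/5 = 52.3/5 = 10.46.
For a Normal prior and Normal likelihood with known variance, the posterior is Normal; its mode equals its mean, the precision-weighted average.
Prior precision 1/σ₀² = 1/1 = 1; data precision n/σ² = 5/9.
μ̂ = (1·10 + (5/9)·10.46) / (1 + 5/9) = (1423/90)/(14/9) = 1423/140 ≈ 10.1643.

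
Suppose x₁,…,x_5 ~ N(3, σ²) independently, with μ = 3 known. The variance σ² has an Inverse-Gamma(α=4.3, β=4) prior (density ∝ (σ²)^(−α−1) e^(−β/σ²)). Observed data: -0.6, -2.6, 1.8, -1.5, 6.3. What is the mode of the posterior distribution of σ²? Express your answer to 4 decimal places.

σ̂²_MAP = 5.4423

Sum of squared deviations about the known mean: SS = (-0.6−3)² + (-2.6−3)² + (1.8−3)² + (-1.5−3)² + (6.3−3)² = 76.9.
The Normal likelihood contributes (σ²)^(−n/2) exp(−SS/(2σ²)), so the posterior is Inverse-Gamma(α + n/2, β + SS/2) = Inverse-Gamma(6.8, 42.45).
The mode of Inverse-Gamma(a, b) is b/(a+1) = 42.45/7.8 ≈ 5.4423.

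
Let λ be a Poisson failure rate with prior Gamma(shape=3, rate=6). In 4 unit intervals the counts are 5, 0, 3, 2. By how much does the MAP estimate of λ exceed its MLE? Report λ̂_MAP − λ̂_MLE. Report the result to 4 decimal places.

Σxᵢ = 10. Posterior is Gamma(13, 10); MAP = (13−1)/10 = 12/10 ≈ 1.20000.
MLE = x̄ = 10/4 ≈ 2.50000.
Difference = 12/10 − 10/4 = -13/10 ≈ -1.3000.

MAP − MLE = -1.3000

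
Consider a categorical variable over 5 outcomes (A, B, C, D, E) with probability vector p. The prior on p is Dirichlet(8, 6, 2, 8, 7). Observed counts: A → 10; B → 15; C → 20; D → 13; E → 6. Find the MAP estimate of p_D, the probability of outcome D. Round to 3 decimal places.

MAP estimate of p_D = 0.222

The posterior is Dirichlet(αᵢ + nᵢ) = Dirichlet(18, 21, 22, 21, 13).
For a Dirichlet(a₁,…,a_K) with all aᵢ > 1, the mode has j-th component (aⱼ − 1)/(Σaᵢ − K).
Here Σaᵢ = 95 and K = 5, so p_D = (21 − 1)/(95 − 5) = 20/90 ≈ 0.222.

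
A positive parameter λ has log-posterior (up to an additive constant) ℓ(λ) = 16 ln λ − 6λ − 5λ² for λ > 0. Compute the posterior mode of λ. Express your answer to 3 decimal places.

λ̂_MAP = 1.000

ℓ'(λ) = 16/λ − 6 − 10λ. Setting this to zero and multiplying by λ: 10λ² + 6λ − 16 = 0.
λ = (−6 + √(6² + 4·10·16)) / (2·10) = (−6 + √676) / 20 = (−6 + 26)/20 = 1.
ℓ''(λ) = −16/λ² − 10 < 0, confirming a maximum.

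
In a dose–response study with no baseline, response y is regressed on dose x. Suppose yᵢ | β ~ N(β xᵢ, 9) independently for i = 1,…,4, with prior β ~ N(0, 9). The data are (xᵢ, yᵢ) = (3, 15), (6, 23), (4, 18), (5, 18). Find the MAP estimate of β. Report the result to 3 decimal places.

log p(β | y) = −Σ(yᵢ − βxᵢ)²/(2·9) − β²/(2·9) + const.
Setting the derivative to zero: Σxᵢ(yᵢ − βxᵢ)/9 − β/9 = 0, so β = Σxᵢyᵢ / (Σxᵢ² + σ²/τ²).
Σxᵢyᵢ = 3·15 + 6·23 + 4·18 + 5·18 = 345; Σxᵢ² = 86; σ²/τ² = 1.
β̂_MAP = 345 / (86 + 1) = 345/87 ≈ 3.966.

β̂_MAP = 3.966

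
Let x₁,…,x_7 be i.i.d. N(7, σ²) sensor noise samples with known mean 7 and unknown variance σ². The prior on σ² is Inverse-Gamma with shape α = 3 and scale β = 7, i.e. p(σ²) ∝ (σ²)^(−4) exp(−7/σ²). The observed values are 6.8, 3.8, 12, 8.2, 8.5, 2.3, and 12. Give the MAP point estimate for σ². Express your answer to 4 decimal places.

Sum of squared deviations about the known mean: SS = (6.8−7)² + (3.8−7)² + (12−7)² + (8.2−7)² + (8.5−7)² + (2.3−7)² + (12−7)² = 86.06.
The Normal likelihood contributes (σ²)^(−n/2) exp(−SS/(2σ²)), so the posterior is Inverse-Gamma(α + n/2, β + SS/2) = Inverse-Gamma(6.5, 50.03).
The mode of Inverse-Gamma(a, b) is b/(a+1) = 50.03/7.5 ≈ 6.6707.

σ̂²_MAP = 6.6707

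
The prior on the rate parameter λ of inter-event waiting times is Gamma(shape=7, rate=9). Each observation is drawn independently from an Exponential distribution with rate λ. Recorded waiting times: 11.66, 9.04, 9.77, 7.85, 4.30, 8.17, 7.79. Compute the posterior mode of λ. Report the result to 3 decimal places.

The Exponential(rate=λ) likelihood is ∝ λ^n e^(−λΣtᵢ). Here n = 7 and Σtᵢ = 11.66 + 9.04 + 9.77 + 7.85 + 4.30 + 8.17 + 7.79 = 58.58.
Posterior ∝ λ^6e^(−9λ) · λ^7e^(−58.58λ) = λ^13e^(−67.58λ), i.e. Gamma(14, 67.58).
Mode = (a−1)/b = 13/67.58 ≈ 0.192.

λ̂_MAP = 0.192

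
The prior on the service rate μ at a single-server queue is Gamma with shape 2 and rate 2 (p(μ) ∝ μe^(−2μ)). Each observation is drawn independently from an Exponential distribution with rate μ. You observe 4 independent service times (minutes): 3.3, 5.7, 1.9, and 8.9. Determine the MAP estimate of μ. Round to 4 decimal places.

μ̂_MAP = 0.2294

The Exponential(rate=μ) likelihood is ∝ μ^n e^(−μΣtᵢ). Here n = 4 and Σtᵢ = 3.3 + 5.7 + 1.9 + 8.9 = 19.8.
Posterior ∝ μe^(−2μ) · μ^4e^(−19.8μ) = μ^5e^(−21.8μ), i.e. Gamma(6, 21.8).
Mode = (a−1)/b = 5/21.8 ≈ 0.2294.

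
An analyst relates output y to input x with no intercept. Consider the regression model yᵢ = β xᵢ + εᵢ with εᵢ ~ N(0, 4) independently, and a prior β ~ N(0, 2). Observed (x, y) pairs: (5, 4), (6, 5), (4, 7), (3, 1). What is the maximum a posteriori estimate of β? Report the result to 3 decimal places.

β̂_MAP = 0.920

log p(β | y) = −Σ(yᵢ − βxᵢ)²/(2·4) − β²/(2·2) + const.
Setting the derivative to zero: Σxᵢ(yᵢ − βxᵢ)/4 − β/2 = 0, so β = Σxᵢyᵢ / (Σxᵢ² + σ²/τ²).
Σxᵢyᵢ = 5·4 + 6·5 + 4·7 + 3·1 = 81; Σxᵢ² = 86; σ²/τ² = 2.
β̂_MAP = 81 / (86 + 2) = 81/88 ≈ 0.920.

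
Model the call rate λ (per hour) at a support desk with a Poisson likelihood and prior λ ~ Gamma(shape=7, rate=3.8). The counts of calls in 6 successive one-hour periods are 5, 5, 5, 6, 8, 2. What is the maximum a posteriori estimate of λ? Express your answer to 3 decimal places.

λ̂_MAP = 3.776

Σxᵢ = 5+5+5+6+8+2 = 31, with n = 6.
Posterior ∝ λ^6e^(−3.8λ) · λ^31e^(−6λ) = λ^37e^(−9.8λ), i.e. Gamma(shape=38, rate=9.8).
The mode of a Gamma(a, b) with a ≥ 1 (shape–rate) is (a−1)/b = 37/9.8 ≈ 3.776.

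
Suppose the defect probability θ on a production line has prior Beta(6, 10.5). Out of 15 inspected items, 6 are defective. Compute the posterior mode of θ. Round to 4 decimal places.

θ̂_MAP = 0.3729

Prior: Beta(6, 10.5).
Data: 6 successes in 15 trials. The binomial likelihood contributes θ^6(1−θ)^9, so the posterior is Beta(6+6, 10.5+9) = Beta(12, 19.5).
For Beta(a, b) with a, b > 1 the mode is (a−1)/(a+b−2) = 11/29.5 ≈ 0.3729.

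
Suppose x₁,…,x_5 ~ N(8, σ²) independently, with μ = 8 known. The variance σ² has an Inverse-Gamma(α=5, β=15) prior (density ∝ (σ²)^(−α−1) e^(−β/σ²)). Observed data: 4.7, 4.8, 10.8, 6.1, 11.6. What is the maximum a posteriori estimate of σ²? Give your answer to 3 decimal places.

Sum of squared deviations about the known mean: SS = (4.7−8)² + (4.8−8)² + (10.8−8)² + (6.1−8)² + (11.6−8)² = 45.54.
The Normal likelihood contributes (σ²)^(−n/2) exp(−SS/(2σ²)), so the posterior is Inverse-Gamma(α + n/2, β + SS/2) = Inverse-Gamma(7.5, 37.77).
The mode of Inverse-Gamma(a, b) is b/(a+1) = 37.77/8.5 ≈ 4.444.

σ̂²_MAP = 4.444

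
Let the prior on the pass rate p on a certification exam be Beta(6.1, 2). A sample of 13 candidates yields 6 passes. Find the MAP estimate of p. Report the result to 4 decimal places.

p̂_MAP = 0.5812

Prior: Beta(6.1, 2).
Data: 6 successes in 13 trials. The binomial likelihood contributes p^6(1−p)^7, so the posterior is Beta(6.1+6, 2+7) = Beta(12.1, 9).
For Beta(a, b) with a, b > 1 the mode is (a−1)/(a+b−2) = 11.1/19.1 ≈ 0.5812.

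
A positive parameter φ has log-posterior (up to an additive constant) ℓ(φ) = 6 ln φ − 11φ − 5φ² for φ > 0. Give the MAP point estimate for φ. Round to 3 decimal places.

φ̂_MAP = 0.400

ℓ'(φ) = 6/φ − 11 − 10φ. Setting this to zero and multiplying by φ: 10φ² + 11φ − 6 = 0.
φ = (−11 + √(11² + 4·10·6)) / (2·10) = (−11 + √361) / 20 = (−11 + 19)/20 = 2/5.
ℓ''(φ) = −6/φ² − 10 < 0, confirming a maximum.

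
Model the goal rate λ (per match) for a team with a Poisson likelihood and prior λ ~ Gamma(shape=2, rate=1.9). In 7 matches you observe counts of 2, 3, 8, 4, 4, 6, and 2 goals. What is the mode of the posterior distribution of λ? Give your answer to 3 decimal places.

λ̂_MAP = 3.371

Σxᵢ = 2+3+8+4+4+6+2 = 29, with n = 7.
Posterior ∝ λe^(−1.9λ) · λ^29e^(−7λ) = λ^30e^(−8.9λ), i.e. Gamma(shape=31, rate=8.9).
The mode of a Gamma(a, b) with a ≥ 1 (shape–rate) is (a−1)/b = 30/8.9 ≈ 3.371.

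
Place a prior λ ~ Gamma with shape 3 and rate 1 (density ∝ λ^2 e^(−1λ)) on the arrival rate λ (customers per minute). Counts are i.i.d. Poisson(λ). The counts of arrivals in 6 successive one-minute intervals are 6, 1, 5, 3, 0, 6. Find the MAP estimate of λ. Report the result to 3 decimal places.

λ̂_MAP = 3.286

Σxᵢ = 6+1+5+3+0+6 = 21, with n = 6.
Posterior ∝ λ^2e^(−1λ) · λ^21e^(−6λ) = λ^23e^(−7λ), i.e. Gamma(shape=24, rate=7).
The mode of a Gamma(a, b) with a ≥ 1 (shape–rate) is (a−1)/b = 23/7 ≈ 3.286.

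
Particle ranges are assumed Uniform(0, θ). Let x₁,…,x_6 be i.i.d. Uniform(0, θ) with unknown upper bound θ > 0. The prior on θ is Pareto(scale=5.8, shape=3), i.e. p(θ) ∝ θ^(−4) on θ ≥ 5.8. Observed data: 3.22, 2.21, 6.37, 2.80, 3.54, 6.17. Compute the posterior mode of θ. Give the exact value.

The Uniform(0, θ) likelihood is θ^(−n) for θ ≥ max(xᵢ), zero otherwise. Here max(xᵢ) = 6.37.
Posterior ∝ θ^(−4) · θ^(−6) = θ^(−10) on θ ≥ max(5.8, 6.37) = 6.37.
This density is strictly decreasing in θ, so the posterior mode lies at the lower boundary of the support.

θ̂_MAP = 6.37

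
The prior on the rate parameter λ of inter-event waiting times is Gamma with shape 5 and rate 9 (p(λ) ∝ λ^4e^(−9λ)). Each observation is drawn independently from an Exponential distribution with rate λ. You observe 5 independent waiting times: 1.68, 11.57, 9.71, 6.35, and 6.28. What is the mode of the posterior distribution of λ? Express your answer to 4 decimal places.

The Exponential(rate=λ) likelihood is ∝ λ^n e^(−λΣtᵢ). Here n = 5 and Σtᵢ = 1.68 + 11.57 + 9.71 + 6.35 + 6.28 = 35.59.
Posterior ∝ λ^4e^(−9λ) · λ^5e^(−35.59λ) = λ^9e^(−44.59λ), i.e. Gamma(10, 44.59).
Mode = (a−1)/b = 9/44.59 ≈ 0.2018.

λ̂_MAP = 0.2018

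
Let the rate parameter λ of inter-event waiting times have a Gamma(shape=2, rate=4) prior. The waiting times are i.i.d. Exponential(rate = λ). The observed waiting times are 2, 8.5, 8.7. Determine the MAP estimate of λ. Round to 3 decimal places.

λ̂_MAP = 0.172

The Exponential(rate=λ) likelihood is ∝ λ^n e^(−λΣtᵢ). Here n = 3 and Σtᵢ = 2 + 8.5 + 8.7 = 19.2.
Posterior ∝ λe^(−4λ) · λ^3e^(−19.2λ) = λ^4e^(−23.2λ), i.e. Gamma(5, 23.2).
Mode = (a−1)/b = 4/23.2 ≈ 0.172.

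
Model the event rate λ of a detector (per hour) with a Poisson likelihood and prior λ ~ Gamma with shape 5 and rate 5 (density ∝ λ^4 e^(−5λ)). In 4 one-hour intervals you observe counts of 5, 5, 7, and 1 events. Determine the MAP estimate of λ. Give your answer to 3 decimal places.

λ̂_MAP = 2.444

Σxᵢ = 5+5+7+1 = 18, with n = 4.
Posterior ∝ λ^4e^(−5λ) · λ^18e^(−4λ) = λ^22e^(−9λ), i.e. Gamma(shape=23, rate=9).
The mode of a Gamma(a, b) with a ≥ 1 (shape–rate) is (a−1)/b = 22/9 ≈ 2.444.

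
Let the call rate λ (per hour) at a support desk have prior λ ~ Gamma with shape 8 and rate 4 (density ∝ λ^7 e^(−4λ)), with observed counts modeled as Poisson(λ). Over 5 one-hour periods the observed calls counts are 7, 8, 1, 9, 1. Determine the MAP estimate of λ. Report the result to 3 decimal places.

Σxᵢ = 7+8+1+9+1 = 26, with n = 5.
Posterior ∝ λ^7e^(−4λ) · λ^26e^(−5λ) = λ^33e^(−9λ), i.e. Gamma(shape=34, rate=9).
The mode of a Gamma(a, b) with a ≥ 1 (shape–rate) is (a−1)/b = 33/9 ≈ 3.667.

λ̂_MAP = 3.667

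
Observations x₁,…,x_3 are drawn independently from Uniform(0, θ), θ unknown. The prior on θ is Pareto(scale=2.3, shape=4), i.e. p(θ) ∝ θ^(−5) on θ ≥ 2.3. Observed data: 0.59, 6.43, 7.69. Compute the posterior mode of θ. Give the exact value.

The Uniform(0, θ) likelihood is θ^(−n) for θ ≥ max(xᵢ), zero otherwise. Here max(xᵢ) = 7.69.
Posterior ∝ θ^(−5) · θ^(−3) = θ^(−8) on θ ≥ max(2.3, 7.69) = 7.69.
This density is strictly decreasing in θ, so the posterior mode lies at the lower boundary of the support.

θ̂_MAP = 7.69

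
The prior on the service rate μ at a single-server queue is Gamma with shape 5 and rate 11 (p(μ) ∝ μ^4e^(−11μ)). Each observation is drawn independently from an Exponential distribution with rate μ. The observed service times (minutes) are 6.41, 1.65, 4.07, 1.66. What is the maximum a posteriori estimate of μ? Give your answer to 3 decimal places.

μ̂_MAP = 0.323

The Exponential(rate=μ) likelihood is ∝ μ^n e^(−μΣtᵢ). Here n = 4 and Σtᵢ = 6.41 + 1.65 + 4.07 + 1.66 = 13.79.
Posterior ∝ μ^4e^(−11μ) · μ^4e^(−13.79μ) = μ^8e^(−24.79μ), i.e. Gamma(9, 24.79).
Mode = (a−1)/b = 8/24.79 ≈ 0.323.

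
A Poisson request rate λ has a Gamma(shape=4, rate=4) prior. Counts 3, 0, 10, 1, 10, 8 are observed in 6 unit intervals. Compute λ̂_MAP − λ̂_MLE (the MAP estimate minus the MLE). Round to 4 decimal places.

Σxᵢ = 32. Posterior is Gamma(36, 10); MAP = (36−1)/10 = 35/10 ≈ 3.50000.
MLE = x̄ = 32/6 ≈ 5.33333.
Difference = 35/10 − 32/6 = -11/6 ≈ -1.8333.

MAP − MLE = -1.8333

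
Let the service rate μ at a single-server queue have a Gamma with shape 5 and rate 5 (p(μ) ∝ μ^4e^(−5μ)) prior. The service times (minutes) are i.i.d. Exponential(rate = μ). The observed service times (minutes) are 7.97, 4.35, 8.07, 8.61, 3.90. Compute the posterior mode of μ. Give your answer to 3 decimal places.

μ̂_MAP = 0.237

The Exponential(rate=μ) likelihood is ∝ μ^n e^(−μΣtᵢ). Here n = 5 and Σtᵢ = 7.97 + 4.35 + 8.07 + 8.61 + 3.90 = 32.90.
Posterior ∝ μ^4e^(−5μ) · μ^5e^(−32.90μ) = μ^9e^(−37.90μ), i.e. Gamma(10, 37.90).
Mode = (a−1)/b = 9/37.90 ≈ 0.237.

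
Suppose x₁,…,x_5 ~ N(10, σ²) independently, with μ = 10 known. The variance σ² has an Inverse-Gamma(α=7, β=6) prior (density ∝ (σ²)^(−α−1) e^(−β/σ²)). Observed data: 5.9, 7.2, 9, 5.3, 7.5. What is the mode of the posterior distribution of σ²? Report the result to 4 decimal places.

σ̂²_MAP = 3.1424

Sum of squared deviations about the known mean: SS = (5.9−10)² + (7.2−10)² + (9−10)² + (5.3−10)² + (7.5−10)² = 53.99.
The Normal likelihood contributes (σ²)^(−n/2) exp(−SS/(2σ²)), so the posterior is Inverse-Gamma(α + n/2, β + SS/2) = Inverse-Gamma(9.5, 32.995).
The mode of Inverse-Gamma(a, b) is b/(a+1) = 32.995/10.5 ≈ 3.1424.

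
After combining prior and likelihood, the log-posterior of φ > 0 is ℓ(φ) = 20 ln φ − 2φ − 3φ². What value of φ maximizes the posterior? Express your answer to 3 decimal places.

ℓ'(φ) = 20/φ − 2 − 6φ. Setting this to zero and multiplying by φ: 6φ² + 2φ − 20 = 0.
φ = (−2 + √(2² + 4·6·20)) / (2·6) = (−2 + √484) / 12 = (−2 + 22)/12 = 5/3.
ℓ''(φ) = −20/φ² − 6 < 0, confirming a maximum.

φ̂_MAP = 1.667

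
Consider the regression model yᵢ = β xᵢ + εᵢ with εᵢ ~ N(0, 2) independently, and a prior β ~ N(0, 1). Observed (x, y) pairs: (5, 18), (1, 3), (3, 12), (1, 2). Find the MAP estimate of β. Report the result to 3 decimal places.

log p(β | y) = −Σ(yᵢ − βxᵢ)²/(2·2) − β²/(2·1) + const.
Setting the derivative to zero: Σxᵢ(yᵢ − βxᵢ)/2 − β/1 = 0, so β = Σxᵢyᵢ / (Σxᵢ² + σ²/τ²).
Σxᵢyᵢ = 5·18 + 1·3 + 3·12 + 1·2 = 131; Σxᵢ² = 36; σ²/τ² = 2.
β̂_MAP = 131 / (36 + 2) = 131/38 ≈ 3.447.

β̂_MAP = 3.447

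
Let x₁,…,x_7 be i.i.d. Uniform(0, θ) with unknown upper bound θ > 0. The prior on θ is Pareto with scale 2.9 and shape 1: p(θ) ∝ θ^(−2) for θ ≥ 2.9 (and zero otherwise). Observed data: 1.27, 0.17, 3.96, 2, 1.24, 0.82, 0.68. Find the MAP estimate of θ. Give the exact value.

The Uniform(0, θ) likelihood is θ^(−n) for θ ≥ max(xᵢ), zero otherwise. Here max(xᵢ) = 3.96.
Posterior ∝ θ^(−2) · θ^(−7) = θ^(−9) on θ ≥ max(2.9, 3.96) = 3.96.
This density is strictly decreasing in θ, so the posterior mode lies at the lower boundary of the support.

θ̂_MAP = 3.96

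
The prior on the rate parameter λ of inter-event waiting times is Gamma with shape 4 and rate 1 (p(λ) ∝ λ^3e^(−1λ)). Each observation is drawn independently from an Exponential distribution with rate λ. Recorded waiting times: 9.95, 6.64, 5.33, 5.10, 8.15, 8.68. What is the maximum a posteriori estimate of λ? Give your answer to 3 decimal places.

The Exponential(rate=λ) likelihood is ∝ λ^n e^(−λΣtᵢ). Here n = 6 and Σtᵢ = 9.95 + 6.64 + 5.33 + 5.10 + 8.15 + 8.68 = 43.85.
Posterior ∝ λ^3e^(−1λ) · λ^6e^(−43.85λ) = λ^9e^(−44.85λ), i.e. Gamma(10, 44.85).
Mode = (a−1)/b = 9/44.85 ≈ 0.201.

λ̂_MAP = 0.201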